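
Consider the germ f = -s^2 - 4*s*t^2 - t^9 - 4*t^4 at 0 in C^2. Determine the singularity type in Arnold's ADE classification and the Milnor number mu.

Type A8, Milnor number mu = 8.

The Hessian of f at 0 is [[-2, 0], [0, 0]] with rank 1, so corank 1. A Groebner basis of the Jacobian ideal J(f) in C{s,t} is {s^4, s/2 + t^2}; counting standard monomials gives mu = 8. Corank 1: A-series; mu = 8 gives A_8.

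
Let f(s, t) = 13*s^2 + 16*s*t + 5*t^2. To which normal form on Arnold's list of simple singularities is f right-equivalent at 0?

The Hessian of f at 0 is [[26, 16], [16, 10]] with rank 2, so corank 0. A Groebner basis of the Jacobian ideal J(f) in C{s,t} is {s, t}; counting standard monomials gives mu = 1. Corank 0: nondegenerate Morse point, so A_1.

A_{1}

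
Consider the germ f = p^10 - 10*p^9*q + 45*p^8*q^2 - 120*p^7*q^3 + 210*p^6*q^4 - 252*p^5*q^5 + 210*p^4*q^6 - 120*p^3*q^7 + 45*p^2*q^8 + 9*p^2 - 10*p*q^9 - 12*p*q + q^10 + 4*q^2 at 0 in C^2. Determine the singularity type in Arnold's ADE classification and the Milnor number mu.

The Hessian of f at 0 is [[18, -12], [-12, 8]] with rank 1, so corank 1. A Groebner basis of the Jacobian ideal J(f) in C{p,q} is {q^9, p - 2*q/3}; counting standard monomials gives mu = 9. Corank 1: A-series; mu = 9 gives A_9.

Type A_{9}, Milnor number mu = 9.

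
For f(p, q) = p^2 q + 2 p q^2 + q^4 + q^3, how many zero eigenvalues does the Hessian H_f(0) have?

2

The Hessian at 0 is [[0, 0], [0, 0]] of rank 0; hence corank 2.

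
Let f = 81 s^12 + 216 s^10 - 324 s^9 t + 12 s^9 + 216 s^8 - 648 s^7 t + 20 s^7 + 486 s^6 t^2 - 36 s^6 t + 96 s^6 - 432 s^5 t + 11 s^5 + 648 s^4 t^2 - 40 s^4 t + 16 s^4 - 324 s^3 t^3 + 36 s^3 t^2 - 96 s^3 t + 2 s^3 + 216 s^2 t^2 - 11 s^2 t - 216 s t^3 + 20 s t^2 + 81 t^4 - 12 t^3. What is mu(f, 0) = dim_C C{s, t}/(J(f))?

5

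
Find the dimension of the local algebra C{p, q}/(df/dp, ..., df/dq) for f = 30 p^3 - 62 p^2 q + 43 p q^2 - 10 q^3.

4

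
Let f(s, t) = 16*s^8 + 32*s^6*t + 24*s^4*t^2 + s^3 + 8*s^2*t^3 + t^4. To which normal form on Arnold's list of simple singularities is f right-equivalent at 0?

The Hessian of f at 0 is [[0, 0], [0, 0]] with rank 0, so corank 2. A Groebner basis of the Jacobian ideal J(f) in C{s,t} is {t^3, s^2}; counting standard monomials gives mu = 6. Corank 2; j^3 = s^3 is a perfect cube, so E-series; the 4-jet and mu = 6 give E_6.

E6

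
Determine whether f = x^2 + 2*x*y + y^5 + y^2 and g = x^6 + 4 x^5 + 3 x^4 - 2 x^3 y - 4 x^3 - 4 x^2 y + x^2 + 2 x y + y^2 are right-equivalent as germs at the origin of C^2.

No.

The Hessian of f at 0 is [[2, 2], [2, 2]] with rank 1, so corank 1. A Groebner basis of the Jacobian ideal J(f) in C{x,y} is {y^4, x + y}; counting standard monomials gives mu = 4. Corank 1: A-series; mu = 4 gives A_4. The Hessian of g at 0 is [[2, 2], [2, 2]] with rank 1, so corank 1. A Groebner basis of the Jacobian ideal J(g) in C{x,y} is {x^2 - x/2 - y/2, x*y + x/2 + y/2, -x/2 + y^2 - y/2}; counting standard monomials gives mu = 3. Corank 1: A-series; mu = 3 gives A_3. f is A_4 but g is A_3, hence not right-equivalent.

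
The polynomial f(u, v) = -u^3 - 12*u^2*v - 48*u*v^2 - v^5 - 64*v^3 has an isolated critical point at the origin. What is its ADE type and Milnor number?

Type E_{8}, Milnor number mu = 8.

The Hessian of f at 0 has rank 0. Corank 2; j^3 = -(u + 4*v)^3 is a perfect cube, so E-series; the 5-jet and mu = 8 give E_8.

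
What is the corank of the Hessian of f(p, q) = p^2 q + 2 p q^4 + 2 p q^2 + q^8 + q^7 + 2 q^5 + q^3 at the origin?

Hessian at 0 has rank 0.

2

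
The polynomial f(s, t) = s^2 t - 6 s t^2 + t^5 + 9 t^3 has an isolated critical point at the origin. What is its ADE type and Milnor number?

The Hessian of f at 0 is [[0, 0], [0, 0]] with rank 0, so corank 2. A Groebner basis of the Jacobian ideal J(f) in C{s,t} is {s^2/5 + t^4 - 9*t^2/5, s^3 - 27*t^3, s*t - 3*t^2}; counting standard monomials gives mu = 6. Corank 2; j^3 = t*(s - 3*t)^2 has shape L^2 M (L != M), so D-series; mu = 6 gives D_6.

Type D_{6}, Milnor number mu = 6.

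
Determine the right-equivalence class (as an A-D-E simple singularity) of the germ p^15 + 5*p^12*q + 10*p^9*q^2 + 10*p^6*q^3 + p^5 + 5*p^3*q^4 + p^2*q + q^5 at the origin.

The Hessian of f at 0 has rank 0. Corank 2; j^3 = p^2*q has shape L^2 M (L != M), so D-series; mu = 6 gives D_6.

D_6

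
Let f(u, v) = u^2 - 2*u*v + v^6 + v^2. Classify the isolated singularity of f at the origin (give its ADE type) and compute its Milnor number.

Type A5, Milnor number mu = 5.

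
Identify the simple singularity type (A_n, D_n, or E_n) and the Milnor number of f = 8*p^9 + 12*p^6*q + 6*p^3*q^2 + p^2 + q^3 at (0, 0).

Type A_2, Milnor number mu = 2.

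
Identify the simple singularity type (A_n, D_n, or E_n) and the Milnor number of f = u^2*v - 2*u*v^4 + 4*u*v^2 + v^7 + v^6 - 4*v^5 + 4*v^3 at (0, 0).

Type D_7, Milnor number mu = 7.

The Hessian of f at 0 is [[0, 0], [0, 0]] with rank 0, so corank 2. A Groebner basis of the Jacobian ideal J(f) in C{u,v} is {-u*v + v^4 - 2*v^2, u^3 + 2*u^2 + 8*u*v + 8*v^3 + 8*v^2, u^2*v - 2*u^2/3 - 8*u*v/3 - 4*v^3 - 8*v^2/3, u^2/6 + u*v^2 + 2*u*v/3 + 2*v^3 + 2*v^2/3}; counting standard monomials gives mu = 7. Corank 2; j^3 = v*(u + 2*v)^2 has shape L^2 M (L != M), so D-series; mu = 7 gives D_7.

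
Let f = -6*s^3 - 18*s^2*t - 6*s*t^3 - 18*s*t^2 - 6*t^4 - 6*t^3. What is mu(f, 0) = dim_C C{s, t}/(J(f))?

7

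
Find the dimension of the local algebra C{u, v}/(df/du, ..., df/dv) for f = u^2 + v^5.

4

The Hessian of f at 0 has rank 1. Corank 1: A-series; mu = 4 gives A_4.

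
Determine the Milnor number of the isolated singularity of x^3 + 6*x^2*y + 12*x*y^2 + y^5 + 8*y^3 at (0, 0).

8

The Hessian of f at 0 is [[0, 0], [0, 0]] with rank 0, so corank 2. A Groebner basis of the Jacobian ideal J(f) in C{x,y} is {y^4, x^2 + 4*x*y + 4*y^2}; counting standard monomials gives mu = 8. Corank 2; j^3 = (x + 2*y)^3 is a perfect cube, so E-series; the 5-jet and mu = 8 give E_8.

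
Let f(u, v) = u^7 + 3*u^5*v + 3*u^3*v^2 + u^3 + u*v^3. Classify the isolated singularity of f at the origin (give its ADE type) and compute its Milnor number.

Type E7, Milnor number mu = 7.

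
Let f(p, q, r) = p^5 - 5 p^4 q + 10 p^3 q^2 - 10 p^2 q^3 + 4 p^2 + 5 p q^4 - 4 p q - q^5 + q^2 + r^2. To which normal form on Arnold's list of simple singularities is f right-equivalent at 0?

A4

The Hessian of f at 0 has rank 2. Corank 1: A-series; mu = 4 gives A_4.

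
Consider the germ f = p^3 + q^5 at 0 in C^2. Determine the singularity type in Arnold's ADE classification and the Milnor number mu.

Type E_{8}, Milnor number mu = 8.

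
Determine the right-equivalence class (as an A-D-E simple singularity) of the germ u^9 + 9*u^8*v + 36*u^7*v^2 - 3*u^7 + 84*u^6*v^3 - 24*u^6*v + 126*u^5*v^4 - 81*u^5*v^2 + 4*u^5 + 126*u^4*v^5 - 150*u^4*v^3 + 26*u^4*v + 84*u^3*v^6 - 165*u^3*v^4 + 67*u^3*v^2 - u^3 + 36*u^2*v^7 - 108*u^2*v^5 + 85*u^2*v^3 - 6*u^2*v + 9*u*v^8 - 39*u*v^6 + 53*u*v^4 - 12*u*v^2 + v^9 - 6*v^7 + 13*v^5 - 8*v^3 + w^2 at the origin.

E_{8}

The Hessian of f at 0 has rank 1. Corank 2; j^3 = -(u + 2*v)^3 is a perfect cube, so E-series; the 5-jet and mu = 8 give E_8.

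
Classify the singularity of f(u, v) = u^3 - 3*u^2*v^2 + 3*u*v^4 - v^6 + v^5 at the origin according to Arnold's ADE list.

E_{8}

The Hessian of f at 0 has rank 0. Corank 2; j^3 = u^3 is a perfect cube, so E-series; the 5-jet and mu = 8 give E_8.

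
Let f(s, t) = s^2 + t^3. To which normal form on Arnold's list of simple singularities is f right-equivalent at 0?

A2

The Hessian of f at 0 has rank 1. Corank 1: A-series; mu = 2 gives A_2.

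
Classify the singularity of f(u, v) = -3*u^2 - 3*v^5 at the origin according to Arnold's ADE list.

A_4

The Hessian of f at 0 has rank 1. Corank 1: A-series; mu = 4 gives A_4.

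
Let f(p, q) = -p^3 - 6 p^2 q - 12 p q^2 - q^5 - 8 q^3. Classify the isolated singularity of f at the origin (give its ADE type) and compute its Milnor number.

Type E_{8}, Milnor number mu = 8.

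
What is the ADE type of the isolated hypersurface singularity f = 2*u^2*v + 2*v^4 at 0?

D_5

The Hessian of f at 0 is [[0, 0], [0, 0]] with rank 0, so corank 2. A Groebner basis of the Jacobian ideal J(f) in C{u,v} is {u^3, u^2/4 + v^3, u*v}; counting standard monomials gives mu = 5. Corank 2; j^3 = 2*u^2*v has shape L^2 M (L != M), so D-series; mu = 5 gives D_5.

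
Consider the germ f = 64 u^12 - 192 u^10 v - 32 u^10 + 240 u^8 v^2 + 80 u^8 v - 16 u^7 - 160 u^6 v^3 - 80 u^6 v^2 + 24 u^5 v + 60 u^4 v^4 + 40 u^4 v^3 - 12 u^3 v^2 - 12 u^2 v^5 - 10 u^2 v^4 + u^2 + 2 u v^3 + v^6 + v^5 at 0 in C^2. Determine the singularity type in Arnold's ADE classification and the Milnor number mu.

Type A4, Milnor number mu = 4.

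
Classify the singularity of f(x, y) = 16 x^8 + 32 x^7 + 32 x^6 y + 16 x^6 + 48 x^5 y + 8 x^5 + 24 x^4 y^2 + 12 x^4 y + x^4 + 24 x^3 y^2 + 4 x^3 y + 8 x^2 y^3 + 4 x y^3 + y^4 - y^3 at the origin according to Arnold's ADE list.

E_6

The Hessian of f at 0 is [[0, 0], [0, 0]] with rank 0, so corank 2. A Groebner basis of the Jacobian ideal J(f) in C{x,y} is {x^3 - 3*y^2/4, x^2*y + y^2/4, x*y^2, y^3}; counting standard monomials gives mu = 6. Corank 2; j^3 = -y^3 is a perfect cube, so E-series; the 4-jet and mu = 6 give E_6.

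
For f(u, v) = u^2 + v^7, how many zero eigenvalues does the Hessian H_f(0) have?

1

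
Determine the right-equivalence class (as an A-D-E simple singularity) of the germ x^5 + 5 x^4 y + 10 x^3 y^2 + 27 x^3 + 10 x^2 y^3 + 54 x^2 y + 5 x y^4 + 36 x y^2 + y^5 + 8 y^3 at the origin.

E_8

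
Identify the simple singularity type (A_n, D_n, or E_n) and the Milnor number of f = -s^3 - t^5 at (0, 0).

Type E8, Milnor number mu = 8.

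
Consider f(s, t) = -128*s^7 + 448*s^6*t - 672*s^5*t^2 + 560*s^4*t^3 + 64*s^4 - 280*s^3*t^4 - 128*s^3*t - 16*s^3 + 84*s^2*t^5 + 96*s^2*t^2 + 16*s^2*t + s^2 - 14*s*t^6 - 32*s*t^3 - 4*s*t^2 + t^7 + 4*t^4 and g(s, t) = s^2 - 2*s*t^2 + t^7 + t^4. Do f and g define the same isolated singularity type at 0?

Yes.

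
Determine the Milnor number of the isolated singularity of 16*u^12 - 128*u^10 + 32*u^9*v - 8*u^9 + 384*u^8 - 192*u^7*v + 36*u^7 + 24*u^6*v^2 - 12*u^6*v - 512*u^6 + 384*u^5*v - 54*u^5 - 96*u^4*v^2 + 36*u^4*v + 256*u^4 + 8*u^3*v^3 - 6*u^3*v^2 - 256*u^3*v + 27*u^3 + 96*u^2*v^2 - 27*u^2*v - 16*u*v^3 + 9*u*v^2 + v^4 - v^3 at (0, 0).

6

The Hessian of f at 0 is [[0, 0], [0, 0]] with rank 0, so corank 2. A Groebner basis of the Jacobian ideal J(f) in C{u,v} is {v^4, u*v^2 - 11*v^3/36, u^2 - 2*u*v/3 + v^2/9}; counting standard monomials gives mu = 6. Corank 2; j^3 = (3*u - v)^3 is a perfect cube, so E-series; the 4-jet and mu = 6 give E_6.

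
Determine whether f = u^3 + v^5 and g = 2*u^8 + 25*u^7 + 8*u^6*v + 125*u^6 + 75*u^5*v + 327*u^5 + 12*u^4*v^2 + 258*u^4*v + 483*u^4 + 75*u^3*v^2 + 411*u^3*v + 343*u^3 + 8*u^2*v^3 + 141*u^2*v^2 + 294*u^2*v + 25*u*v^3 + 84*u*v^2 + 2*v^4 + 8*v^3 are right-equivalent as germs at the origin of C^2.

The Hessian of f at 0 is [[0, 0], [0, 0]] with rank 0, so corank 2. A Groebner basis of the Jacobian ideal J(f) in C{u,v} is {v^4, u^2}; counting standard monomials gives mu = 8. Corank 2; j^3 = u^3 is a perfect cube, so E-series; the 5-jet and mu = 8 give E_8. The Hessian of g at 0 is [[0, 0], [0, 0]] with rank 0, so corank 2. A Groebner basis of the Jacobian ideal J(g) in C{u,v} is {-17294403*u^2/8531 - 9882516*u*v/8531 + v^4 - 343*v^3/8531 - 1411788*v^2/8531, u^3 + 4998*u^2/449 + 2856*u*v/449 + 74*v^3/3143 + 408*v^2/449, u^2*v - 221921*u^2/8531 - 126812*u*v/8531 - 14717*v^3/179151 - 18116*v^2/8531, 388962*u^2/8531 + u*v^2 + 222264*u*v/8531 + 17116*v^3/59717 + 31752*v^2/8531}; counting standard monomials gives mu = 7. Corank 2; j^3 = (7*u + 2*v)^3 is a perfect cube, so E-series; the 4-jet and mu = 7 give E_7. f is E_8 but g is E_7, hence not right-equivalent.

No.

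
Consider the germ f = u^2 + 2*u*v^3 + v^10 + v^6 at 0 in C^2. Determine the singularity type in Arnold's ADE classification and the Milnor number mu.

Type A_9, Milnor number mu = 9.

The Hessian of f at 0 has rank 1. Corank 1: A-series; mu = 9 gives A_9.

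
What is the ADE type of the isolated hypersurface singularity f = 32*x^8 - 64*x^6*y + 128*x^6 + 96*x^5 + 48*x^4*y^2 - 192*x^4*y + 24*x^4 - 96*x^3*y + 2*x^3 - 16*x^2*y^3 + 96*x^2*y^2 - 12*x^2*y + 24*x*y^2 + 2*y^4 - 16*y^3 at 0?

E_6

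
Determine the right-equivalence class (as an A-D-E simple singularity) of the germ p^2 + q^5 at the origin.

The Hessian of f at 0 is [[2, 0], [0, 0]] with rank 1, so corank 1. A Groebner basis of the Jacobian ideal J(f) in C{p,q} is {q^4, p}; counting standard monomials gives mu = 4. Corank 1: A-series; mu = 4 gives A_4.

A_{4}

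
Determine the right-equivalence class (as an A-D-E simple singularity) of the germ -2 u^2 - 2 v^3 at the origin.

A2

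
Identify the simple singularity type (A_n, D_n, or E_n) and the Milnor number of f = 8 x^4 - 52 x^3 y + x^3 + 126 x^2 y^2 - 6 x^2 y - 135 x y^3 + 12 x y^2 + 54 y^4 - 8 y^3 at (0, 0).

Type E_7, Milnor number mu = 7.

The Hessian of f at 0 has rank 0. Corank 2; j^3 = (x - 2*y)^3 is a perfect cube, so E-series; the 4-jet and mu = 7 give E_7.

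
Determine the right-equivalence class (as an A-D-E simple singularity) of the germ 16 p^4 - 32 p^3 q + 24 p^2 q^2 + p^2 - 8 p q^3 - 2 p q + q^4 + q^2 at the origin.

The Hessian of f at 0 is [[2, -2], [-2, 2]] with rank 1, so corank 1. A Groebner basis of the Jacobian ideal J(f) in C{p,q} is {q^3, p - q}; counting standard monomials gives mu = 3. Corank 1: A-series; mu = 3 gives A_3.

A_3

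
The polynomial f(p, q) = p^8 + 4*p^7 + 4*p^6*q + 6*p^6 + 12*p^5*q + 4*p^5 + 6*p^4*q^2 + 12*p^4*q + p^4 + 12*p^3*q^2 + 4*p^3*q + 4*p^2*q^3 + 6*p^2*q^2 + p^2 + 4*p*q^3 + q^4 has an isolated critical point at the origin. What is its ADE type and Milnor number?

Type A_3, Milnor number mu = 3.

The Hessian of f at 0 has rank 1. Corank 1: A-series; mu = 3 gives A_3.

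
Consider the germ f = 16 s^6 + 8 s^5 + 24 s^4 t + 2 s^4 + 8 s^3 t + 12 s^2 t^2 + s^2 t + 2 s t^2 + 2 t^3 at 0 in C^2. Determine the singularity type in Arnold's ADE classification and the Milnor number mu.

Type D_{4}, Milnor number mu = 4.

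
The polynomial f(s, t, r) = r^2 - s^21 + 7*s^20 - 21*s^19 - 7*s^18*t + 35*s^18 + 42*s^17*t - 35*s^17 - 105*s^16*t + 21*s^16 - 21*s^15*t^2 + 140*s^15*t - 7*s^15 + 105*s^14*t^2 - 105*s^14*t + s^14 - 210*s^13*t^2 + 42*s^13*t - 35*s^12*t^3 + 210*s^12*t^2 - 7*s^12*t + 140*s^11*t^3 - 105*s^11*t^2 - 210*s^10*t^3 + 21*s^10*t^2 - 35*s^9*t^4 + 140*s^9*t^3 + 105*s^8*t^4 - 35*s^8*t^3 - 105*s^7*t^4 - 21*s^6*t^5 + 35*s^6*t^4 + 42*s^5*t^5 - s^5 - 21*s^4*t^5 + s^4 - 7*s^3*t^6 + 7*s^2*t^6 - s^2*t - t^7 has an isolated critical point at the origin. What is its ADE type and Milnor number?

The Hessian of f at 0 is [[0, 0, 0], [0, 0, 0], [0, 0, 2]] with rank 1, so corank 2. A Groebner basis of the Jacobian ideal J(f) in C{s,t,r} is {s^2/7 + t^6, s^3, s*t, r}; counting standard monomials gives mu = 8. Corank 2; j^3 = -s^2*t has shape L^2 M (L != M), so D-series; mu = 8 gives D_8.

Type D8, Milnor number mu = 8.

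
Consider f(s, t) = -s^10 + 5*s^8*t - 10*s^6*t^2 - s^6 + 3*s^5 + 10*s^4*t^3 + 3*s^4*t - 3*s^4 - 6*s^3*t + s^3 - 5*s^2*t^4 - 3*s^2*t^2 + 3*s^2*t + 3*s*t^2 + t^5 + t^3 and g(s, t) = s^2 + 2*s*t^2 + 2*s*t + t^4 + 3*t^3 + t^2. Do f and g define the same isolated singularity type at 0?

No.

The Hessian of f at 0 is [[0, 0], [0, 0]] with rank 0, so corank 2. A Groebner basis of the Jacobian ideal J(f) in C{s,t} is {s^2/4 + s*t^3 - s*t^2/2 + s*t/2 - t^3/2 + t^2/4, t^4, s^3 - 3*s^2/2 - 3*s*t + t^3 - 3*t^2/2, s^2*t + s^2/2 + s*t^2 + s*t + t^2/2}; counting standard monomials gives mu = 8. Corank 2; j^3 = (s + t)^3 is a perfect cube, so E-series; the 5-jet and mu = 8 give E_8. The Hessian of g at 0 is [[2, 2], [2, 2]] with rank 1, so corank 1. A Groebner basis of the Jacobian ideal J(g) in C{s,t} is {t^2, s + t}; counting standard monomials gives mu = 2. Corank 1: A-series; mu = 2 gives A_2. f is E_8 but g is A_2, hence not right-equivalent.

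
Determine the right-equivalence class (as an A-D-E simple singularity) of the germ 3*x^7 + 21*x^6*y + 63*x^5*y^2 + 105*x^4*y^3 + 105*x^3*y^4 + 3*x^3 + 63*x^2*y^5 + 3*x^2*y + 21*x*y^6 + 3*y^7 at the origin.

The Hessian of f at 0 has rank 0. Corank 2; j^3 = 3*x^2*(x + y) has shape L^2 M (L != M), so D-series; mu = 8 gives D_8.

D_{8}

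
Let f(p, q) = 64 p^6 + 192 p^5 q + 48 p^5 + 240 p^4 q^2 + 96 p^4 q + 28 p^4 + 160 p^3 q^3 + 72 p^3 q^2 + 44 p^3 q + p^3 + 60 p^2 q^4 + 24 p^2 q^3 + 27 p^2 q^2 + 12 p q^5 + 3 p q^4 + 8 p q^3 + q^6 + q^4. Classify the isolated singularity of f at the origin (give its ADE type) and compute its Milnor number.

The Hessian of f at 0 has rank 0. Corank 2; j^3 = p^3 is a perfect cube, so E-series; the 4-jet and mu = 6 give E_6.

Type E_6, Milnor number mu = 6.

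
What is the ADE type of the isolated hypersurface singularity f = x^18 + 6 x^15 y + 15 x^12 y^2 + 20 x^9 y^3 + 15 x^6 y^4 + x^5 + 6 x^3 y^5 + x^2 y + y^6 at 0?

The Hessian of f at 0 is [[0, 0], [0, 0]] with rank 0, so corank 2. A Groebner basis of the Jacobian ideal J(f) in C{x,y} is {x^2/6 + y^5, x^3, x*y}; counting standard monomials gives mu = 7. Corank 2; j^3 = x^2*y has shape L^2 M (L != M), so D-series; mu = 7 gives D_7.

D_7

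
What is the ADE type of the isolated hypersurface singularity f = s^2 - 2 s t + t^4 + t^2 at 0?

A_3

The Hessian of f at 0 has rank 1. Corank 1: A-series; mu = 3 gives A_3.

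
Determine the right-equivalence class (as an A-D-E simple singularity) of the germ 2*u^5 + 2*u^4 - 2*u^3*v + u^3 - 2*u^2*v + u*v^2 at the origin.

D_6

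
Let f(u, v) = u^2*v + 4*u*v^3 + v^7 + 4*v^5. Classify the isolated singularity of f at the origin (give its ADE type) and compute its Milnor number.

Type D_8, Milnor number mu = 8.

The Hessian of f at 0 is [[0, 0], [0, 0]] with rank 0, so corank 2. A Groebner basis of the Jacobian ideal J(f) in C{u,v} is {u^2*v^2 + 4*u^2/7 + 8*u*v^2/7, u^3 - 8*u^2/7 - 16*u*v^2/7, u*v/2 + v^3}; counting standard monomials gives mu = 8. Corank 2; j^3 = u^2*v has shape L^2 M (L != M), so D-series; mu = 8 gives D_8.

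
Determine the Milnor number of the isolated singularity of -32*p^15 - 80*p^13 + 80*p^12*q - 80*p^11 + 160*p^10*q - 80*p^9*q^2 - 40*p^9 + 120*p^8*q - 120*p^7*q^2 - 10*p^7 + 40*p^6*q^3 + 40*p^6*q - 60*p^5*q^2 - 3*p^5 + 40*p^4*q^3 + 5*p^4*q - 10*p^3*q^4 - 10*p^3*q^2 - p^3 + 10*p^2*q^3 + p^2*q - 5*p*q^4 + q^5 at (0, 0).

6

The Hessian of f at 0 has rank 0. Corank 2; j^3 = -p^2*(p - q) has shape L^2 M (L != M), so D-series; mu = 6 gives D_6.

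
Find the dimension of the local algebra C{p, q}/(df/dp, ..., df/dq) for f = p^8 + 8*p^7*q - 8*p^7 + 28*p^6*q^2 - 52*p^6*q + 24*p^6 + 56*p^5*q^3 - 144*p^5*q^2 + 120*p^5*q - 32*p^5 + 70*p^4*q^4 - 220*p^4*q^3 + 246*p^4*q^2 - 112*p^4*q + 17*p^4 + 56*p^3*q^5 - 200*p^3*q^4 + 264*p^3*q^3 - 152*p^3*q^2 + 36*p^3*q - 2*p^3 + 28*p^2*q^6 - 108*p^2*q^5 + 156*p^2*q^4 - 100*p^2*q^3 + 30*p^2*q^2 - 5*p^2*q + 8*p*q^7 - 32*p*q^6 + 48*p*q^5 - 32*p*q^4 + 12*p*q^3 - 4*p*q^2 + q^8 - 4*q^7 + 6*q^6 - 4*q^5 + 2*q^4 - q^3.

5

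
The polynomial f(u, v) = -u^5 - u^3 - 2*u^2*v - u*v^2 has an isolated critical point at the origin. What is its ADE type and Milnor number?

Type D_{6}, Milnor number mu = 6.

The Hessian of f at 0 has rank 0. Corank 2; j^3 = -u*(u + v)^2 has shape L^2 M (L != M), so D-series; mu = 6 gives D_6.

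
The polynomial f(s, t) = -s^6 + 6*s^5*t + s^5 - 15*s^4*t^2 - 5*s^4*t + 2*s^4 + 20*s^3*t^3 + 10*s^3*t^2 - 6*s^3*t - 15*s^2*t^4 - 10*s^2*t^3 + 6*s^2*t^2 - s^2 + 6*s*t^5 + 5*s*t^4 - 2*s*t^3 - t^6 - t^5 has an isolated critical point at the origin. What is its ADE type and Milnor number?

The Hessian of f at 0 is [[-2, 0], [0, 0]] with rank 1, so corank 1. A Groebner basis of the Jacobian ideal J(f) in C{s,t} is {s + t^3, s^2, s*t}; counting standard monomials gives mu = 4. Corank 1: A-series; mu = 4 gives A_4.

Type A_4, Milnor number mu = 4.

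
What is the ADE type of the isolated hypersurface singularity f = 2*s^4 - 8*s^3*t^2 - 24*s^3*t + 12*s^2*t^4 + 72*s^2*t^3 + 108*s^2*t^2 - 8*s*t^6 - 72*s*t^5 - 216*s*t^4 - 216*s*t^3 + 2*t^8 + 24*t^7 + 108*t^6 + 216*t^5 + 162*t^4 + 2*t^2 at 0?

The Hessian of f at 0 has rank 1. Corank 1: A-series; mu = 3 gives A_3.

A3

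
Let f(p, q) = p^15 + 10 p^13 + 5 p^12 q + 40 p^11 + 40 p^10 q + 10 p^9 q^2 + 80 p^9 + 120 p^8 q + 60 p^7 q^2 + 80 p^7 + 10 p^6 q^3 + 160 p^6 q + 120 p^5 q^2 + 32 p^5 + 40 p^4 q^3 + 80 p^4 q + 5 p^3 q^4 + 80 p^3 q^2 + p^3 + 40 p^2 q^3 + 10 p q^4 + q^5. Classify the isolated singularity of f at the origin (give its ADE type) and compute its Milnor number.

Type E8, Milnor number mu = 8.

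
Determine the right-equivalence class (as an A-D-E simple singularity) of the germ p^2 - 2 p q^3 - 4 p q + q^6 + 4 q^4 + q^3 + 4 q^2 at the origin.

A2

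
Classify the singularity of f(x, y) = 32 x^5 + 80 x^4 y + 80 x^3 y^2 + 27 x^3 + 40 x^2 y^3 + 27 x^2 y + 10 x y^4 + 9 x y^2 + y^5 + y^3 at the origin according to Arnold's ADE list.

E_8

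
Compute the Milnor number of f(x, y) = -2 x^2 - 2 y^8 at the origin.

7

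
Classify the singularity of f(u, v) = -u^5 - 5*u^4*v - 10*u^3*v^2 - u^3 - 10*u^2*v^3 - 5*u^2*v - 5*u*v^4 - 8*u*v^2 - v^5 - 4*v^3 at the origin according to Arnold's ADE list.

D_{6}

The Hessian of f at 0 has rank 0. Corank 2; j^3 = -(u + v)*(u + 2*v)^2 has shape L^2 M (L != M), so D-series; mu = 6 gives D_6.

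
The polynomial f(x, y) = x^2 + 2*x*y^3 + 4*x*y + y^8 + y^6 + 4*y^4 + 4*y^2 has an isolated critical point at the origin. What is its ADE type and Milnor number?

The Hessian of f at 0 has rank 1. Corank 1: A-series; mu = 7 gives A_7.

Type A_7, Milnor number mu = 7.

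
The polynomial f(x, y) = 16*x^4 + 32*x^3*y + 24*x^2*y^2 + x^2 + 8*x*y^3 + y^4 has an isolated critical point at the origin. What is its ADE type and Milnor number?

Type A3, Milnor number mu = 3.

The Hessian of f at 0 has rank 1. Corank 1: A-series; mu = 3 gives A_3.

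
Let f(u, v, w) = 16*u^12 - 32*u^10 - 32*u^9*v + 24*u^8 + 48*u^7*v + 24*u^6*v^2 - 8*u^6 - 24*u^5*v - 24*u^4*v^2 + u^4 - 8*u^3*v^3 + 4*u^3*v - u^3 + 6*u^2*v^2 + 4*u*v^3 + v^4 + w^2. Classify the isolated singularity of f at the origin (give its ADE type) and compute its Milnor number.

Type E6, Milnor number mu = 6.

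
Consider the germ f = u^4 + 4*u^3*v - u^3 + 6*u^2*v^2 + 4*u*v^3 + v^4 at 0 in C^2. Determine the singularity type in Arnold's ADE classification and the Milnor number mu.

Type E_6, Milnor number mu = 6.

The Hessian of f at 0 has rank 0. Corank 2; j^3 = -u^3 is a perfect cube, so E-series; the 4-jet and mu = 6 give E_6.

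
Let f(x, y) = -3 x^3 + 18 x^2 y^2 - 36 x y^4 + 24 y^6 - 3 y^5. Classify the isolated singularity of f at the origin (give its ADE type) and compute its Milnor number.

Type E_{8}, Milnor number mu = 8.

The Hessian of f at 0 has rank 0. Corank 2; j^3 = -3*x^3 is a perfect cube, so E-series; the 5-jet and mu = 8 give E_8.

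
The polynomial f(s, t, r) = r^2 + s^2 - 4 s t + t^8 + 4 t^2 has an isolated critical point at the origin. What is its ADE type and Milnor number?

Type A7, Milnor number mu = 7.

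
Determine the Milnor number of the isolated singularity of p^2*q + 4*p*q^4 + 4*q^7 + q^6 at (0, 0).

The Hessian of f at 0 has rank 0. Corank 2; j^3 = p^2*q has shape L^2 M (L != M), so D-series; mu = 7 gives D_7.

7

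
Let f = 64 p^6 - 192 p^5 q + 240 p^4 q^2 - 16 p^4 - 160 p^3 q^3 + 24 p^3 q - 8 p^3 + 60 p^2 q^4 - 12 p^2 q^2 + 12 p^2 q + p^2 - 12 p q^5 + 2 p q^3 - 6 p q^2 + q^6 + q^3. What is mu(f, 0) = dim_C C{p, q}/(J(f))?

2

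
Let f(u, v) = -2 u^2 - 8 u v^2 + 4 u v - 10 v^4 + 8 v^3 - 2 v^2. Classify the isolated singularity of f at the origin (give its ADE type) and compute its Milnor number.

The Hessian of f at 0 is [[-4, 4], [4, -4]] with rank 1, so corank 1. A Groebner basis of the Jacobian ideal J(f) in C{u,v} is {u^2 + u/2 - v/2, u*v + u/2 - v/2, u/2 + v^2 - v/2}; counting standard monomials gives mu = 3. Corank 1: A-series; mu = 3 gives A_3.

Type A_3, Milnor number mu = 3.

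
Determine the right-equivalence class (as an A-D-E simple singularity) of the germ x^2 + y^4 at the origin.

A3

The Hessian of f at 0 has rank 1. Corank 1: A-series; mu = 3 gives A_3.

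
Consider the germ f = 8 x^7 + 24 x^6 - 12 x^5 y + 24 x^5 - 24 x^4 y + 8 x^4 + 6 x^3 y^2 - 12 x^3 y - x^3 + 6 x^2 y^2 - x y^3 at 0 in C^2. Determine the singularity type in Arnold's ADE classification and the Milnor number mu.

Type E7, Milnor number mu = 7.

The Hessian of f at 0 has rank 0. Corank 2; j^3 = -x^3 is a perfect cube, so E-series; the 4-jet and mu = 7 give E_7.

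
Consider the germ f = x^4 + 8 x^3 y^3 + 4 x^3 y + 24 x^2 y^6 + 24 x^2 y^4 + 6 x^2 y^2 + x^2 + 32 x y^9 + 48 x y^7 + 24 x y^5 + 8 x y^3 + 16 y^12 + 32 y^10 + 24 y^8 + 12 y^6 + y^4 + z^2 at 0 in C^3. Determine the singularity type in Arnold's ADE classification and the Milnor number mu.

Type A_3, Milnor number mu = 3.

The Hessian of f at 0 has rank 2. Corank 1: A-series; mu = 3 gives A_3.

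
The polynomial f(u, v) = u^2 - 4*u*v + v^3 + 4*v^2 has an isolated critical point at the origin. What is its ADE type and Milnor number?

Type A2, Milnor number mu = 2.

The Hessian of f at 0 is [[2, -4], [-4, 8]] with rank 1, so corank 1. A Groebner basis of the Jacobian ideal J(f) in C{u,v} is {v^2, u - 2*v}; counting standard monomials gives mu = 2. Corank 1: A-series; mu = 2 gives A_2.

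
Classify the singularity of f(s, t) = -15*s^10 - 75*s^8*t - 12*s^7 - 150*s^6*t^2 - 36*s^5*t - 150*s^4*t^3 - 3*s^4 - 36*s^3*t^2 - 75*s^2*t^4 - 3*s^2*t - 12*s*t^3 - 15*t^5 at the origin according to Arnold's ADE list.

The Hessian of f at 0 has rank 0. Corank 2; j^3 = -3*s^2*t has shape L^2 M (L != M), so D-series; mu = 6 gives D_6.

D_6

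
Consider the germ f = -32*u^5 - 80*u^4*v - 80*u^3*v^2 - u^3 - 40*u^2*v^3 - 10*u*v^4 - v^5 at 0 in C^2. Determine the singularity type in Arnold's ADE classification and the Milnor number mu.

Type E8, Milnor number mu = 8.

The Hessian of f at 0 is [[0, 0], [0, 0]] with rank 0, so corank 2. A Groebner basis of the Jacobian ideal J(f) in C{u,v} is {v^5, u*v^3 + v^4/8, u^2}; counting standard monomials gives mu = 8. Corank 2; j^3 = -u^3 is a perfect cube, so E-series; the 5-jet and mu = 8 give E_8.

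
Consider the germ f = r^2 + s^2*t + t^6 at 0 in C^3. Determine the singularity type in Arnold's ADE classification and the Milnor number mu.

Type D_7, Milnor number mu = 7.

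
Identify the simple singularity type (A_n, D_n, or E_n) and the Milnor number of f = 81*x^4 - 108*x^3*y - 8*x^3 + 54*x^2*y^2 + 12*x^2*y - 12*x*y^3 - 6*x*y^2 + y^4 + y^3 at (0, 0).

The Hessian of f at 0 is [[0, 0], [0, 0]] with rank 0, so corank 2. A Groebner basis of the Jacobian ideal J(f) in C{x,y} is {y^4, x*y^2 - 4*y^3/9, x^2 - x*y + y^2/4}; counting standard monomials gives mu = 6. Corank 2; j^3 = -(2*x - y)^3 is a perfect cube, so E-series; the 4-jet and mu = 6 give E_6.

Type E_6, Milnor number mu = 6.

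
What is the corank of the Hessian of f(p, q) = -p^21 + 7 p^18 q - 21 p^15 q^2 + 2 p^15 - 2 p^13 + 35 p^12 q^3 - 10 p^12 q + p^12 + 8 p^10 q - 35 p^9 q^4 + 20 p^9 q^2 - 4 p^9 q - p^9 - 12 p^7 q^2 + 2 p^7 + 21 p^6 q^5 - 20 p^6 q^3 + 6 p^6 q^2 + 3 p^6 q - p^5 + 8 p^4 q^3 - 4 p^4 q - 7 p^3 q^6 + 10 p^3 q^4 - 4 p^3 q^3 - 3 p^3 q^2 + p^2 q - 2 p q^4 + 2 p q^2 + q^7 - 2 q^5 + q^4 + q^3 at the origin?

2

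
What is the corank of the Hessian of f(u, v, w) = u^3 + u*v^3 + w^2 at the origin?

The Hessian at 0 is [[0, 0, 0], [0, 0, 0], [0, 0, 2]] of rank 1; hence corank 2.

2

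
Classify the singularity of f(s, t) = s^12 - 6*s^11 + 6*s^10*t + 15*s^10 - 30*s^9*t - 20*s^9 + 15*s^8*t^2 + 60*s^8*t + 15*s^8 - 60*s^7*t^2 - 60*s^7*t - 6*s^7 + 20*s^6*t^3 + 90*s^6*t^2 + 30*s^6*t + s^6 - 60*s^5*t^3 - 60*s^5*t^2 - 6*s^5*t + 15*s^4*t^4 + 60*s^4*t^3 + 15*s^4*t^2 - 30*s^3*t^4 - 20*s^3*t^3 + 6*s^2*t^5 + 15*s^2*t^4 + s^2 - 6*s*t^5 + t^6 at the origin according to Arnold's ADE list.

A_5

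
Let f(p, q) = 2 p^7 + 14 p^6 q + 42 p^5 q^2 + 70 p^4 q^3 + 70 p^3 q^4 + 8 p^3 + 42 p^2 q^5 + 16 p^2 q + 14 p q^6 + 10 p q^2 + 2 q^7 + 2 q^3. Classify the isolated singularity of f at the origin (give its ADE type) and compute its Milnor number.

Type D8, Milnor number mu = 8.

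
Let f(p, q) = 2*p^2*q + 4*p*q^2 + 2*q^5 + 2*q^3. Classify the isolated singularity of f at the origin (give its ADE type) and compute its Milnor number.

The Hessian of f at 0 is [[0, 0], [0, 0]] with rank 0, so corank 2. A Groebner basis of the Jacobian ideal J(f) in C{p,q} is {p^2/5 + q^4 - q^2/5, p^3 + q^3, p*q + q^2}; counting standard monomials gives mu = 6. Corank 2; j^3 = 2*q*(p + q)^2 has shape L^2 M (L != M), so D-series; mu = 6 gives D_6.

Type D_{6}, Milnor number mu = 6.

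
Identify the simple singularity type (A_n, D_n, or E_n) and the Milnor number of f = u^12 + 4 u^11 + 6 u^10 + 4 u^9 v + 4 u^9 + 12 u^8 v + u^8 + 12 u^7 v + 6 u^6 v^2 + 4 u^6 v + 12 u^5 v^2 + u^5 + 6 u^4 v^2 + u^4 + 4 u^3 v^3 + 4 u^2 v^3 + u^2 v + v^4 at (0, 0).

Type D_5, Milnor number mu = 5.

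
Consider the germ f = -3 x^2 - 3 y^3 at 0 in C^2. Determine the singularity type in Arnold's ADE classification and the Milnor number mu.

The Hessian of f at 0 has rank 1. Corank 1: A-series; mu = 2 gives A_2.

Type A2, Milnor number mu = 2.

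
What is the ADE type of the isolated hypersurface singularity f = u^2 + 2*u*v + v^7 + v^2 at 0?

The Hessian of f at 0 is [[2, 2], [2, 2]] with rank 1, so corank 1. A Groebner basis of the Jacobian ideal J(f) in C{u,v} is {v^6, u + v}; counting standard monomials gives mu = 6. Corank 1: A-series; mu = 6 gives A_6.

A_6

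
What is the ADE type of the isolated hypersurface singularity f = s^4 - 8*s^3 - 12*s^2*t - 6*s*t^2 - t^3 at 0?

E_{6}

The Hessian of f at 0 has rank 0. Corank 2; j^3 = -(2*s + t)^3 is a perfect cube, so E-series; the 4-jet and mu = 6 give E_6.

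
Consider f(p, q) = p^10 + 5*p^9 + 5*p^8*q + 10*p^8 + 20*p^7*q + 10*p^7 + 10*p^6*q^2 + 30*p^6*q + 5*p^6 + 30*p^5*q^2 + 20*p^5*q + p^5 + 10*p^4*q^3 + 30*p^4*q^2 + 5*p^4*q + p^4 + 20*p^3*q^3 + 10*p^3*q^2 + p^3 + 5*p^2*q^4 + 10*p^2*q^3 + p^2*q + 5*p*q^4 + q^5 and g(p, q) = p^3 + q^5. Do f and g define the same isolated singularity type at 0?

The Hessian of f at 0 is [[0, 0], [0, 0]] with rank 0, so corank 2. A Groebner basis of the Jacobian ideal J(f) in C{p,q} is {-p*q/5 + q^4, p*q^2, p^2 + p*q}; counting standard monomials gives mu = 6. Corank 2; j^3 = p^2*(p + q) has shape L^2 M (L != M), so D-series; mu = 6 gives D_6. The Hessian of g at 0 is [[0, 0], [0, 0]] with rank 0, so corank 2. A Groebner basis of the Jacobian ideal J(g) in C{p,q} is {q^4, p^2}; counting standard monomials gives mu = 8. Corank 2; j^3 = p^3 is a perfect cube, so E-series; the 5-jet and mu = 8 give E_8. f is D_6 but g is E_8, hence not right-equivalent.

No.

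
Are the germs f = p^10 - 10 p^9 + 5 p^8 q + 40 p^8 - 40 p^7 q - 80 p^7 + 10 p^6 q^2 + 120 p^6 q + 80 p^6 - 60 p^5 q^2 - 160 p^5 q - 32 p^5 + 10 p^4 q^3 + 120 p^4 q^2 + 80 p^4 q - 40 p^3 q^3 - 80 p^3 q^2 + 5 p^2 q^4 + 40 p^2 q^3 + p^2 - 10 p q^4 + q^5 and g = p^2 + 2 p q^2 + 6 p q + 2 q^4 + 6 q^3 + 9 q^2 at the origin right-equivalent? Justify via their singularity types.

The Hessian of f at 0 is [[2, 0], [0, 0]] with rank 1, so corank 1. A Groebner basis of the Jacobian ideal J(f) in C{p,q} is {q^4, p}; counting standard monomials gives mu = 4. Corank 1: A-series; mu = 4 gives A_4. The Hessian of g at 0 is [[2, 6], [6, 18]] with rank 1, so corank 1. A Groebner basis of the Jacobian ideal J(g) in C{p,q} is {p^2 + 9*p + 27*q, p*q - 3*p - 9*q, p + q^2 + 3*q}; counting standard monomials gives mu = 3. Corank 1: A-series; mu = 3 gives A_3. f is A_4 but g is A_3, hence not right-equivalent.

No.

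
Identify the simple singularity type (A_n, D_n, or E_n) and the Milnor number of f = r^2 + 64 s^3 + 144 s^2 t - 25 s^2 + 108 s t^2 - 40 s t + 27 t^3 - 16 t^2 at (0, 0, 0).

Type A_{2}, Milnor number mu = 2.

The Hessian of f at 0 is [[-50, -40, 0], [-40, -32, 0], [0, 0, 2]] with rank 2, so corank 1. A Groebner basis of the Jacobian ideal J(f) in C{s,t,r} is {t^2, s + 4*t/5, r}; counting standard monomials gives mu = 2. Corank 1: A-series; mu = 2 gives A_2.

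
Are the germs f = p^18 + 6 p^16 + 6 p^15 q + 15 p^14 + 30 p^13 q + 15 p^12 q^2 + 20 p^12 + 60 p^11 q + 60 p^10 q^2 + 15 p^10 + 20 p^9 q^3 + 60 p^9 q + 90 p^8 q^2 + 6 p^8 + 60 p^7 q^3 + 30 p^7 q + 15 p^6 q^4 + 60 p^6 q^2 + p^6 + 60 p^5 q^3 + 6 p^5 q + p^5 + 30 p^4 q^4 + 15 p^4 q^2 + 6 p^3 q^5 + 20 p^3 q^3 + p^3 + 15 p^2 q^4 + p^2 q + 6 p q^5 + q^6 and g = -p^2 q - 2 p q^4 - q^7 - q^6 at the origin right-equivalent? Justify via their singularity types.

The Hessian of f at 0 is [[0, 0], [0, 0]] with rank 0, so corank 2. A Groebner basis of the Jacobian ideal J(f) in C{p,q} is {-p*q/6 + q^5, p*q^2, p^2 + p*q}; counting standard monomials gives mu = 7. Corank 2; j^3 = p^2*(p + q) has shape L^2 M (L != M), so D-series; mu = 7 gives D_7. The Hessian of g at 0 is [[0, 0], [0, 0]] with rank 0, so corank 2. A Groebner basis of the Jacobian ideal J(g) in C{p,q} is {p*q + q^4, p^3, p^2*q, -p^2/6 + p*q^2}; counting standard monomials gives mu = 7. Corank 2; j^3 = -p^2*q has shape L^2 M (L != M), so D-series; mu = 7 gives D_7. Both have type D_7, hence right-equivalent.

Yes.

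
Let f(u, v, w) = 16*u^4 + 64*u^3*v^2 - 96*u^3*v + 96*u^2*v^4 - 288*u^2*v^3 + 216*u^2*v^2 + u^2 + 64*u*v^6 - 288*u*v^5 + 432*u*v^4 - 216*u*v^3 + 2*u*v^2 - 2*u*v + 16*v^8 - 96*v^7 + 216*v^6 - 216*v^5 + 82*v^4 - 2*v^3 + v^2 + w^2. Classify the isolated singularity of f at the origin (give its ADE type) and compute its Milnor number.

The Hessian of f at 0 has rank 2. Corank 1: A-series; mu = 3 gives A_3.

Type A3, Milnor number mu = 3.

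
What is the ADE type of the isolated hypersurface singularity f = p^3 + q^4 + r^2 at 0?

The Hessian of f at 0 has rank 1. Corank 2; j^3 = p^3 is a perfect cube, so E-series; the 4-jet and mu = 6 give E_6.

E_6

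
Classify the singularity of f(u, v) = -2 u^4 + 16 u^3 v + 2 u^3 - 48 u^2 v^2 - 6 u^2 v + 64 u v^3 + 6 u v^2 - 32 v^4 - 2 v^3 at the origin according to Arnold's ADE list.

E6

The Hessian of f at 0 is [[0, 0], [0, 0]] with rank 0, so corank 2. A Groebner basis of the Jacobian ideal J(f) in C{u,v} is {v^4, u*v^2 - 4*v^3/3, u^2 - 2*u*v + v^2}; counting standard monomials gives mu = 6. Corank 2; j^3 = 2*(u - v)^3 is a perfect cube, so E-series; the 4-jet and mu = 6 give E_6.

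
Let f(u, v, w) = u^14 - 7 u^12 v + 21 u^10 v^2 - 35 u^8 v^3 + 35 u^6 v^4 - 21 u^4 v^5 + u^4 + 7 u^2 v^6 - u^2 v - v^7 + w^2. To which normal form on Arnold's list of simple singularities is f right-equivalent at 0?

D8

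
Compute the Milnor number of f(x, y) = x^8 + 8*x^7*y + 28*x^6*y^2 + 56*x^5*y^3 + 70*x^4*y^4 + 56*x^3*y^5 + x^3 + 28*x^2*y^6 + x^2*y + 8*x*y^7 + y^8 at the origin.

9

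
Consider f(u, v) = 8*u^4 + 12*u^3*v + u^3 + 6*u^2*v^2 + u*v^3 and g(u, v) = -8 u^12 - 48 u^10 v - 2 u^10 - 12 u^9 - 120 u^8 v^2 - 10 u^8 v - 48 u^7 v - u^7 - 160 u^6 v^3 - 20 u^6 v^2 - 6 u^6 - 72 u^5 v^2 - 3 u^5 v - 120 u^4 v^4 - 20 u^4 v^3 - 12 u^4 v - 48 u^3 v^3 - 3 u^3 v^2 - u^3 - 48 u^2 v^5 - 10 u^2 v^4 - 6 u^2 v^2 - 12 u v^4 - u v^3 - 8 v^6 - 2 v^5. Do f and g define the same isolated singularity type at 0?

Yes.

The Hessian of f at 0 has rank 0. Corank 2; j^3 = u^3 is a perfect cube, so E-series; the 4-jet and mu = 7 give E_7. The Hessian of g at 0 has rank 0. Corank 2; j^3 = -u^3 is a perfect cube, so E-series; the 4-jet and mu = 7 give E_7. Both have type E_7, hence right-equivalent.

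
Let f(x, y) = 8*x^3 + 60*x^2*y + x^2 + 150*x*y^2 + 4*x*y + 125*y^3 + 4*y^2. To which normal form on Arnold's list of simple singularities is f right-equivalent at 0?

A_{2}

The Hessian of f at 0 has rank 1. Corank 1: A-series; mu = 2 gives A_2.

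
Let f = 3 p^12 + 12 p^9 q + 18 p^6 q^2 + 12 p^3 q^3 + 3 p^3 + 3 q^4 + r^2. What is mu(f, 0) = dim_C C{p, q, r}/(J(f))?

6

The Hessian of f at 0 is [[0, 0, 0], [0, 0, 0], [0, 0, 2]] with rank 1, so corank 2. A Groebner basis of the Jacobian ideal J(f) in C{p,q,r} is {q^3, p^2, r}; counting standard monomials gives mu = 6. Corank 2; j^3 = 3*p^3 is a perfect cube, so E-series; the 4-jet and mu = 6 give E_6.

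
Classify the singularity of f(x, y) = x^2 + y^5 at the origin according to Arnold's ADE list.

The Hessian of f at 0 has rank 1. Corank 1: A-series; mu = 4 gives A_4.

A4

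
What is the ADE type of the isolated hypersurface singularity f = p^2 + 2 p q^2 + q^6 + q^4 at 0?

A5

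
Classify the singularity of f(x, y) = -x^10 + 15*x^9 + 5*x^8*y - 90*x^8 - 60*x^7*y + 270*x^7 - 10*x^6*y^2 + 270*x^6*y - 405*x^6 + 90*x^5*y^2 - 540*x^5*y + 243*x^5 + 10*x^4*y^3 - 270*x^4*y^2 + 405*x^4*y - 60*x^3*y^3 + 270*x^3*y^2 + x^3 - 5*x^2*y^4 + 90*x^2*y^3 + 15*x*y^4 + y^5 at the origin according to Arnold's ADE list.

E_8

The Hessian of f at 0 has rank 0. Corank 2; j^3 = x^3 is a perfect cube, so E-series; the 5-jet and mu = 8 give E_8.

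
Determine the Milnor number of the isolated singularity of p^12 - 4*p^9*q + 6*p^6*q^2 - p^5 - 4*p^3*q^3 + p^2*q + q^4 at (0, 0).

5

The Hessian of f at 0 is [[0, 0], [0, 0]] with rank 0, so corank 2. A Groebner basis of the Jacobian ideal J(f) in C{p,q} is {p^3, p^2/4 + q^3, p*q}; counting standard monomials gives mu = 5. Corank 2; j^3 = p^2*q has shape L^2 M (L != M), so D-series; mu = 5 gives D_5.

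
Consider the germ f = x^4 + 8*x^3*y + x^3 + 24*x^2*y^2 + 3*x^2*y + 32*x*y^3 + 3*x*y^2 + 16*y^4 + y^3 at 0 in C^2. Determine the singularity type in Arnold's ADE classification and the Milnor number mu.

Type E6, Milnor number mu = 6.

The Hessian of f at 0 has rank 0. Corank 2; j^3 = (x + y)^3 is a perfect cube, so E-series; the 4-jet and mu = 6 give E_6.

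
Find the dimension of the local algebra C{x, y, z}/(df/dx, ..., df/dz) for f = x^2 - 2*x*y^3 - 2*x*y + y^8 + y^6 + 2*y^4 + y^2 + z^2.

7

The Hessian of f at 0 has rank 2. Corank 1: A-series; mu = 7 gives A_7.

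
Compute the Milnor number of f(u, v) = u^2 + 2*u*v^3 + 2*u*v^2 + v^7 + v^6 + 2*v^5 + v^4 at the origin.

6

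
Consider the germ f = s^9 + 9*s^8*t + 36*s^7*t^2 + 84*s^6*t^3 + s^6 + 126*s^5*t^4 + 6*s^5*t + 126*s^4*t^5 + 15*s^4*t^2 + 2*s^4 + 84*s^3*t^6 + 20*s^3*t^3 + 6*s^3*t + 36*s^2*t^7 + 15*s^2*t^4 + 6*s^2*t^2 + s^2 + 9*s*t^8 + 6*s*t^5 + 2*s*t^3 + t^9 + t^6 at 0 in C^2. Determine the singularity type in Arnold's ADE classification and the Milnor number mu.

The Hessian of f at 0 has rank 1. Corank 1: A-series; mu = 8 gives A_8.

Type A_8, Milnor number mu = 8.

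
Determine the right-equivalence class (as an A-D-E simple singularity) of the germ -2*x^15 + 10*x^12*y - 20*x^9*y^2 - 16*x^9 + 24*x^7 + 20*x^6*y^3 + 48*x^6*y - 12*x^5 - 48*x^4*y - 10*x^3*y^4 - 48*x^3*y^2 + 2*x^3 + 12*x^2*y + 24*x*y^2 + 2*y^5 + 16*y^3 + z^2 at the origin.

E8

The Hessian of f at 0 has rank 1. Corank 2; j^3 = 2*(x + 2*y)^3 is a perfect cube, so E-series; the 5-jet and mu = 8 give E_8.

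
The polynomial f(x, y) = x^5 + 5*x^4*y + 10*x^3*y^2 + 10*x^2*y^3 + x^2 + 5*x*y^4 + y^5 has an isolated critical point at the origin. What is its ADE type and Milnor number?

Type A_4, Milnor number mu = 4.

The Hessian of f at 0 is [[2, 0], [0, 0]] with rank 1, so corank 1. A Groebner basis of the Jacobian ideal J(f) in C{x,y} is {y^4, x}; counting standard monomials gives mu = 4. Corank 1: A-series; mu = 4 gives A_4.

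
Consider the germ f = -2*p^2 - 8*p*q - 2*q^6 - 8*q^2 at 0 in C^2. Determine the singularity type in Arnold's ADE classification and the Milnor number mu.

The Hessian of f at 0 has rank 1. Corank 1: A-series; mu = 5 gives A_5.

Type A_{5}, Milnor number mu = 5.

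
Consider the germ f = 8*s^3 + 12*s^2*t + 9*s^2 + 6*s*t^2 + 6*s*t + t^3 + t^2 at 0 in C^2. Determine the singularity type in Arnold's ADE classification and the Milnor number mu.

The Hessian of f at 0 has rank 1. Corank 1: A-series; mu = 2 gives A_2.

Type A_{2}, Milnor number mu = 2.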